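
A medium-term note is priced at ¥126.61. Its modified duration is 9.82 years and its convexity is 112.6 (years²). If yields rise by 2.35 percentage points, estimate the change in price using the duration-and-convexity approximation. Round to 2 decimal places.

-¥25.28

Duration effect: -D_mod·Δy = -9.82 × (+0.0235) = -0.230770
Convexity effect: ½·C·(Δy)² = 0.5 × 112.6 × (0.0235)² = +0.031091675
ΔP/P ≈ -0.230770 + 0.031091675 = -0.199678325
ΔP ≈ 126.61 × (-0.199678325) = -25.28127272825.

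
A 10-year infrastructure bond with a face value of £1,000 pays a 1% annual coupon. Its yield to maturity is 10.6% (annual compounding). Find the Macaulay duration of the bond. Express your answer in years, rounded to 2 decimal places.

9.25 years

Periodic yield y = 0.106. Discount each cash flow and weight by its year:
  t   CF        PV=CF/(1+0.106)^t    t·PV
  1        10.00         9.0416         9.0416
  2        10.00         8.1750        16.3501
  3        10.00         7.3915        22.1746
  4        10.00         6.6831        26.7325
  5        10.00         6.0426        30.2130
  6        10.00         5.4635        32.7809
  7        10.00         4.9399        34.5790
  8        10.00         4.4664        35.7313
  9        10.00         4.0383        36.3451
  10    1,010.00       368.7823     3,687.8233
  Σ                    425.0243     3,931.7714
Price P = Σ PV = 425.0243.
Macaulay duration = Σ(t·PV) / P = 3,931.7714 / 425.0243 = 9.25070 years.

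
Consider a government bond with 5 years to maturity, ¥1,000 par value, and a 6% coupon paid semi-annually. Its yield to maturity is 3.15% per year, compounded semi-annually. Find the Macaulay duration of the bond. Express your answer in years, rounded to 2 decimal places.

4.44 years

Periodic yield y = 0.01575. Discount each cash flow and weight by its period:
  t   CF        PV=CF/(1+0.01575)^t    t·PV
  1        30.00        29.5348        29.5348
  2        30.00        29.0769        58.1537
  3        30.00        28.6260        85.8780
  4        30.00        28.1821       112.7286
  5        30.00        27.7452       138.7258
  6        30.00        27.3149       163.8896
  7        30.00        26.8914       188.2398
  8        30.00        26.4744       211.7954
  9        30.00        26.0639       234.5753
  10    1,030.00       880.9858     8,809.8581
  Σ                  1,130.8955    10,033.3792
Price P = Σ PV = 1,130.8955.
Macaulay duration = Σ(t·PV) / P = 10,033.3792 / 1,130.8955 = 8.87207 half-year periods.
In years: 8.87207 / 2 = 4.43603 years.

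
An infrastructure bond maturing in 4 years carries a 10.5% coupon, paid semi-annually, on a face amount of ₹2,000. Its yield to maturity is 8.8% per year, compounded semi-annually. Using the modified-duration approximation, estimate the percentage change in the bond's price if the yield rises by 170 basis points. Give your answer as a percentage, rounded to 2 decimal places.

Periodic yield y = 0.044. Modified duration first:
  t   CF        PV=CF/(1+0.044)^t    t·PV
  1       105.00       100.5747       100.5747
  2       105.00        96.3359       192.6719
  3       105.00        92.2758       276.8274
  4       105.00        88.3868       353.5471
  5       105.00        84.6617       423.3083
  6       105.00        81.0935       486.5613
  7       105.00        77.6758       543.7307
  8     2,105.00     1,491.5854    11,932.6828
  Σ                  2,112.5896    14,309.9042
P = 2,112.5896; D_Mac = 6.77363 half-year periods = 3.38682 yrs; D_mod = 3.38682/(1+0.044) = 3.24408 yrs.
ΔP/P ≈ -D_mod · Δy = -3.24408 × (+0.017) = -0.055149 = -5.5149%.

-5.51%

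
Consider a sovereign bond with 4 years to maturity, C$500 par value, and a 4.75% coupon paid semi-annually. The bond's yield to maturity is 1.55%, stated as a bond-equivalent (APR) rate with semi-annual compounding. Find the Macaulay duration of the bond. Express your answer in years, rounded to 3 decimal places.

3.711 years

Periodic yield y = 0.00775. Discount each cash flow and weight by its period:
  t   CF        PV=CF/(1+0.00775)^t    t·PV
  1       11.875        11.7837        11.7837
  2       11.875        11.6931        23.3861
  3       11.875        11.6031        34.8094
  4       11.875        11.5139        46.0556
  5       11.875        11.4254        57.1268
  6       11.875        11.3375        68.0249
  7       11.875        11.2503        78.7521
  8      511.875       481.2176     3,849.7405
  Σ                    561.8245     4,169.6790
Price P = Σ PV = 561.8245.
Macaulay duration = Σ(t·PV) / P = 4,169.6790 / 561.8245 = 7.42168 half-year periods.
In years: 7.42168 / 2 = 3.71084 years.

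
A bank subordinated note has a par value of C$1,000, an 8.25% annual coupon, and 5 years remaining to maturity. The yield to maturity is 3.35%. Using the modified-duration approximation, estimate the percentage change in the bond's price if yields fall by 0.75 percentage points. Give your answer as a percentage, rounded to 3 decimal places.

+3.170%

Periodic yield y = 0.0335. Modified duration first:
  t   CF        PV=CF/(1+0.0335)^t    t·PV
  1        82.50        79.8258        79.8258
  2        82.50        77.2383       154.4767
  3        82.50        74.7347       224.2042
  4        82.50        72.3123       289.2491
  5     1,082.50       918.0694     4,590.3469
  Σ                  1,222.1806     5,338.1027
P = 1,222.1806; D_Mac = 4.36769 yrs; D_mod = 4.36769/(1+0.0335) = 4.22611 yrs.
ΔP/P ≈ -D_mod · Δy = -4.22611 × (-0.0075) = +0.031696 = +3.1696%.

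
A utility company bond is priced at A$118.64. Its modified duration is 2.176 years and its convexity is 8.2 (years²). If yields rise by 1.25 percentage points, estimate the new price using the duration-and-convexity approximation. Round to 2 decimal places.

Duration effect: -D_mod·Δy = -2.176 × (+0.0125) = -0.027200
Convexity effect: ½·C·(Δy)² = 0.5 × 8.2 × (0.0125)² = +0.000640625
ΔP/P ≈ -0.027200 + 0.000640625 = -0.026559375
New price ≈ 118.64 × (1 - 0.026559375) = 115.48899575.

A$115.49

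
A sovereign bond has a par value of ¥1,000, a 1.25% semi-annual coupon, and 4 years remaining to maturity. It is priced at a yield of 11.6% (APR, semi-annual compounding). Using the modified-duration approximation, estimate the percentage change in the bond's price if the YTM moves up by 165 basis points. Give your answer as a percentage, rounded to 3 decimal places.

-6.067%

Periodic yield y = 0.058. Modified duration first:
  t   CF        PV=CF/(1+0.058)^t    t·PV
  1         6.25         5.9074         5.9074
  2         6.25         5.5835        11.1671
  3         6.25         5.2774        15.8323
  4         6.25         4.9881        19.9525
  5         6.25         4.7147        23.5734
  6         6.25         4.4562        26.7373
  7         6.25         4.2119        29.4835
  8     1,006.25       640.9447     5,127.5575
  Σ                    676.0840     5,260.2108
P = 676.0840; D_Mac = 7.78041 half-year periods = 3.89021 yrs; D_mod = 3.89021/(1+0.058) = 3.67694 yrs.
ΔP/P ≈ -D_mod · Δy = -3.67694 × (+0.0165) = -0.060670 = -6.0670%.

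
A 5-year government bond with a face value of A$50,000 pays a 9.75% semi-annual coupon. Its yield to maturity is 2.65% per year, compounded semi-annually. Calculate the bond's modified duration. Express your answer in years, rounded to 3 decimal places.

Periodic yield y = 0.01325. First find Macaulay duration:
  t   CF        PV=CF/(1+0.01325)^t    t·PV
  1     2,437.50     2,405.6255     2,405.6255
  2     2,437.50     2,374.1677     4,748.3355
  3     2,437.50     2,343.1214     7,029.3641
  4     2,437.50     2,312.4810     9,249.9240
  5     2,437.50     2,282.2413    11,411.2066
  6     2,437.50     2,252.3971    13,514.3823
  7     2,437.50     2,222.9431    15,560.6014
  8     2,437.50     2,193.8742    17,550.9938
  9     2,437.50     2,165.1855    19,486.6696
  10   52,437.50    45,970.1429   459,701.4293
  Σ                 66,522.1797   560,658.5320
P = 66,522.1797; Macaulay duration = 560,658.5320 / 66,522.1797 = 8.42814 half-year periods = 4.21407 years.
Modified duration = D_Mac / (1 + y) = 4.21407 / 1.01325 = 4.15897 years.

4.159 years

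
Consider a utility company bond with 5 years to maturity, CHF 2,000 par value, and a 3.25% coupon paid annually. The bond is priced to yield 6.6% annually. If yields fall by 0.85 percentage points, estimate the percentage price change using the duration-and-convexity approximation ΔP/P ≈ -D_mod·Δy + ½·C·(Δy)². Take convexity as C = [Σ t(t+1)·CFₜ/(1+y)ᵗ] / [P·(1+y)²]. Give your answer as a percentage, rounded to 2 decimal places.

With y = 0.066:
  t   CF        PV=CF/(1+0.066)^t    t·PV        t(t+1)·PV
  1        65.00        60.9756        60.9756         121.9512
  2        65.00        57.2004       114.4008         343.2023
  3        65.00        53.6589       160.9767         643.9068
  4        65.00        50.3367       201.3467       1,006.7335
  5     2,065.00     1,500.1477     7,500.7387      45,004.4322
  Σ                  1,722.3193     8,038.4385      47,120.2261
P = 1,722.3193; D_Mac = 4.66722 yrs; D_mod = 4.37825 yrs; C = 24.07572.
Duration effect: -4.37825 × (-0.0085) = +0.037215
Convexity effect: 0.5 × 24.07572 × (-0.0085)² = +0.0008697
ΔP/P ≈ +0.037215 + 0.0008697 = +0.038085 = +3.8085%.

+3.81%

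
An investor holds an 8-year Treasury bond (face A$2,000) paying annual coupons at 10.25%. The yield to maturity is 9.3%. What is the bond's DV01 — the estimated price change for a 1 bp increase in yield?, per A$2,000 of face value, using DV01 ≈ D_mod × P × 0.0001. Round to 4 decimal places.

A$1.1331

Periodic yield y = 0.093.
  t   CF        PV=CF/(1+0.093)^t    t·PV
  1       205.00       187.5572       187.5572
  2       205.00       171.5985       343.1970
  3       205.00       156.9977       470.9932
  4       205.00       143.6393       574.5571
  5       205.00       131.4175       657.0873
  6       205.00       120.2355       721.4133
  7       205.00       110.0051       770.0355
  8     2,205.00     1,082.5483     8,660.3867
  Σ                  2,103.9991    12,385.2273
P = 2,103.9991; D_Mac = 5.88652 yrs; D_mod = 5.38565 yrs.
DV01 ≈ 5.38565 × 2,103.9991 × 0.0001 = 1.133141.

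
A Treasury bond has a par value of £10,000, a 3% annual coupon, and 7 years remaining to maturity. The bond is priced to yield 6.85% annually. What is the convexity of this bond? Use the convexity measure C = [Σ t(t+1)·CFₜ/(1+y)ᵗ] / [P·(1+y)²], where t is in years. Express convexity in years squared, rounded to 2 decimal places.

42.87

With y = 0.0685:
  t   CF        PV=CF/(1+0.0685)^t    t·PV        t(t+1)·PV
  1       300.00       280.7674       280.7674         561.5349
  2       300.00       262.7678       525.5357       1,576.6070
  3       300.00       245.9222       737.7665       2,951.0660
  4       300.00       230.1564       920.6258       4,603.1290
  5       300.00       215.4014     1,077.0072       6,462.0435
  6       300.00       201.5924     1,209.5542       8,466.8796
  7    10,300.00     6,477.6211    45,343.3475     362,746.7802
  Σ                  7,914.2288    50,094.6044     387,368.0401
P = 7,914.2288.
Convexity = Σ t(t+1)·PV / [P·(1+y)²] = 387,368.0401 / (7,914.2288 × 1.141692) = 42.87125.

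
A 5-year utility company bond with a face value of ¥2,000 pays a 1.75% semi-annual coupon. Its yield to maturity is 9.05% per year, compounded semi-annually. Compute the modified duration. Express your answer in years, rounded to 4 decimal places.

4.5574 years

Periodic yield y = 0.04525. First find Macaulay duration:
  t   CF        PV=CF/(1+0.04525)^t    t·PV
  1        17.50        16.7424        16.7424
  2        17.50        16.0176        32.0352
  3        17.50        15.3242        45.9726
  4        17.50        14.6608        58.6432
  5        17.50        14.0261        70.1305
  6        17.50        13.4189        80.5134
  7        17.50        12.8380        89.8659
  8        17.50        12.2822        98.2577
  9        17.50        11.7505       105.7545
  10    2,017.50     1,296.0202    12,960.2023
  Σ                  1,423.0809    13,558.1177
P = 1,423.0809; Macaulay duration = 13,558.1177 / 1,423.0809 = 9.52730 half-year periods = 4.76365 years.
Modified duration = D_Mac / (1 + y) = 4.76365 / 1.04525 = 4.55743 years.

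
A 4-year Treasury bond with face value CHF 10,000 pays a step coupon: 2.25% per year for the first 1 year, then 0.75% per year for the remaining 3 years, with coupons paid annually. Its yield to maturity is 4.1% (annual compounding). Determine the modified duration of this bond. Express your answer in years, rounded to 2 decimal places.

3.75 years

Periodic yield y = 0.041. First find Macaulay duration:
  t   CF        PV=CF/(1+0.041)^t    t·PV
  1       225.00       216.1383       216.1383
  2        75.00        69.2086       138.4171
  3        75.00        66.4828       199.4483
  4    10,075.00     8,579.1080    34,316.4321
  Σ                  8,930.9377    34,870.4359
P = 8,930.9377; Macaulay duration = 34,870.4359 / 8,930.9377 = 3.90445 years.
Modified duration = D_Mac / (1 + y) = 3.90445 / 1.041 = 3.75068 years.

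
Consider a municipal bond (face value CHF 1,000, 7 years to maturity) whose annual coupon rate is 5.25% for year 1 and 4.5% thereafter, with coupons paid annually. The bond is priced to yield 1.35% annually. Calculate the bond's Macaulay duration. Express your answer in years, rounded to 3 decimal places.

Periodic yield y = 0.0135. Discount each cash flow and weight by its year:
  t   CF        PV=CF/(1+0.0135)^t    t·PV
  1        52.50        51.8007        51.8007
  2        45.00        43.8092        87.6183
  3        45.00        43.2256       129.6769
  4        45.00        42.6498       170.5994
  5        45.00        42.0817       210.4087
  6        45.00        41.5212       249.1273
  7     1,045.00       951.3712     6,659.5987
  Σ                  1,216.4595     7,558.8300
Price P = Σ PV = 1,216.4595.
Macaulay duration = Σ(t·PV) / P = 7,558.8300 / 1,216.4595 = 6.21379 years.

6.214 years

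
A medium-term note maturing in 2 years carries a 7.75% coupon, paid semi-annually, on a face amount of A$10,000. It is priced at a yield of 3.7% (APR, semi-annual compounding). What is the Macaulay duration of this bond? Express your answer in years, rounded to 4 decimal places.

Periodic yield y = 0.0185. Discount each cash flow and weight by its period:
  t   CF        PV=CF/(1+0.0185)^t    t·PV
  1       387.50       380.4615       380.4615
  2       387.50       373.5508       747.1015
  3       387.50       366.7656     1,100.2968
  4    10,387.50     9,653.1022    38,612.4087
  Σ                 10,773.8800    40,840.2686
Price P = Σ PV = 10,773.8800.
Macaulay duration = Σ(t·PV) / P = 40,840.2686 / 10,773.8800 = 3.79067 half-year periods.
In years: 3.79067 / 2 = 1.89534 years.

1.8953 years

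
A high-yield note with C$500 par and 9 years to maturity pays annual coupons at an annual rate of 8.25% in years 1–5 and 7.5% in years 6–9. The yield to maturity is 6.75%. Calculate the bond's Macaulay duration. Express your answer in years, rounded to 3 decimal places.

Periodic yield y = 0.0675. Discount each cash flow and weight by its year:
  t   CF        PV=CF/(1+0.0675)^t    t·PV
  1        41.25        38.6417        38.6417
  2        41.25        36.1983        72.3966
  3        41.25        33.9094       101.7282
  4        41.25        31.7653       127.0610
  5        41.25        29.7567       148.7834
  6        37.50        25.3410       152.0461
  7        37.50        23.7387       166.1706
  8        37.50        22.2376       177.9009
  9       537.50       298.5847     2,687.2621
  Σ                    540.1733     3,671.9906
Price P = Σ PV = 540.1733.
Macaulay duration = Σ(t·PV) / P = 3,671.9906 / 540.1733 = 6.79780 years.

6.798 years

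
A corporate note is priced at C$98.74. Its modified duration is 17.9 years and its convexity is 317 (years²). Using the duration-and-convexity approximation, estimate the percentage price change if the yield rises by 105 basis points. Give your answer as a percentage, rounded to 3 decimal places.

Duration effect: -D_mod·Δy = -17.9 × (+0.0105) = -0.187950
Convexity effect: ½·C·(Δy)² = 0.5 × 317 × (0.0105)² = +0.017474625
ΔP/P ≈ -0.187950 + 0.017474625 = -0.170475375
= -17.0475375%.

-17.048%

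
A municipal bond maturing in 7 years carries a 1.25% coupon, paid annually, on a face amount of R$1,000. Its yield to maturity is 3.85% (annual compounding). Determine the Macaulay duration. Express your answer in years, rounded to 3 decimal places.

6.718 years

Periodic yield y = 0.0385. Discount each cash flow and weight by its year:
  t   CF        PV=CF/(1+0.0385)^t    t·PV
  1        12.50        12.0366        12.0366
  2        12.50        11.5904        23.1807
  3        12.50        11.1607        33.4820
  4        12.50        10.7469        42.9877
  5        12.50        10.3485        51.7425
  6        12.50         9.9649        59.7891
  7     1,012.50       777.2299     5,440.6096
  Σ                    843.0779     5,663.8283
Price P = Σ PV = 843.0779.
Macaulay duration = Σ(t·PV) / P = 5,663.8283 / 843.0779 = 6.71804 years.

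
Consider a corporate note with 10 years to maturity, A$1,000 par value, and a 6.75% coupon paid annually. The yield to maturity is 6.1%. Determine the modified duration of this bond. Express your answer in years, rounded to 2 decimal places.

Periodic yield y = 0.061. First find Macaulay duration:
  t   CF        PV=CF/(1+0.061)^t    t·PV
  1        67.50        63.6192        63.6192
  2        67.50        59.9616       119.9231
  3        67.50        56.5142       169.5426
  4        67.50        53.2650       213.0602
  5        67.50        50.2027       251.0134
  6        67.50        47.3164       283.8983
  7        67.50        44.5960       312.1721
  8        67.50        42.0321       336.2565
  9        67.50        39.6155       356.5396
  10    1,067.50       590.4920     5,904.9204
  Σ                  1,047.6147     8,010.9454
P = 1,047.6147; Macaulay duration = 8,010.9454 / 1,047.6147 = 7.64684 years.
Modified duration = D_Mac / (1 + y) = 7.64684 / 1.061 = 7.20720 years.

7.21 years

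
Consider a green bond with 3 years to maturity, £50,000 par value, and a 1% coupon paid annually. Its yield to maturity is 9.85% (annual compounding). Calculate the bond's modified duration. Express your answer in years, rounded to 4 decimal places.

Periodic yield y = 0.0985. First find Macaulay duration:
  t   CF        PV=CF/(1+0.0985)^t    t·PV
  1       500.00       455.1661       455.1661
  2       500.00       414.3524       828.7048
  3    50,500.00    38,097.0365   114,291.1096
  Σ                 38,966.5551   115,574.9806
P = 38,966.5551; Macaulay duration = 115,574.9806 / 38,966.5551 = 2.96600 years.
Modified duration = D_Mac / (1 + y) = 2.96600 / 1.0985 = 2.70005 years.

2.7000 years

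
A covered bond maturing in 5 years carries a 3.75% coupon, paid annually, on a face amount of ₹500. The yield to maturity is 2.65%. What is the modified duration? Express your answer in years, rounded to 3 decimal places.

4.541 years

Periodic yield y = 0.0265. First find Macaulay duration:
  t   CF        PV=CF/(1+0.0265)^t    t·PV
  1        18.75        18.2660        18.2660
  2        18.75        17.7944        35.5888
  3        18.75        17.3350        52.0051
  4        18.75        16.8875        67.5500
  5       518.75       455.1592     2,275.7961
  Σ                    525.4421     2,449.2059
P = 525.4421; Macaulay duration = 2,449.2059 / 525.4421 = 4.66123 years.
Modified duration = D_Mac / (1 + y) = 4.66123 / 1.0265 = 4.54090 years.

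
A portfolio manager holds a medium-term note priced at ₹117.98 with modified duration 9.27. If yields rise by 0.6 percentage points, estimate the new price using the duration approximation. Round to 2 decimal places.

Duration approximation: ΔP/P ≈ -D_mod · Δy = -9.27 × (+0.006) = -0.055620.
New price ≈ 117.98 × (1 - 0.055620) = 111.4179524.

₹111.42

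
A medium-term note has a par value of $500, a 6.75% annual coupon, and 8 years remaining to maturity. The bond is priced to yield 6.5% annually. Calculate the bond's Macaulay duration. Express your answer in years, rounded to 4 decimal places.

Periodic yield y = 0.065. Discount each cash flow and weight by its year:
  t   CF        PV=CF/(1+0.065)^t    t·PV
  1        33.75        31.6901        31.6901
  2        33.75        29.7560        59.5120
  3        33.75        27.9399        83.8197
  4        33.75        26.2347       104.9386
  5        33.75        24.6335       123.1674
  6        33.75        23.1300       138.7802
  7        33.75        21.7183       152.0283
  8       533.75       322.5084     2,580.0672
  Σ                    507.6109     3,274.0035
Price P = Σ PV = 507.6109.
Macaulay duration = Σ(t·PV) / P = 3,274.0035 / 507.6109 = 6.44983 years.

6.4498 years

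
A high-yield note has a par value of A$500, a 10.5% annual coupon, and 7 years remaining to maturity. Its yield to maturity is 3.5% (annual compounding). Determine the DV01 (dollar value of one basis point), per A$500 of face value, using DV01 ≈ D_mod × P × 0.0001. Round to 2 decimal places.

A$0.39

Periodic yield y = 0.035.
  t   CF        PV=CF/(1+0.035)^t    t·PV
  1        52.50        50.7246        50.7246
  2        52.50        49.0093        98.0186
  3        52.50        47.3520       142.0560
  4        52.50        45.7507       183.0029
  5        52.50        44.2036       221.0180
  6        52.50        42.7088       256.2527
  7       552.50       434.2600     3,039.8200
  Σ                    714.0090     3,990.8928
P = 714.0090; D_Mac = 5.58941 yrs; D_mod = 5.40040 yrs.
DV01 ≈ 5.40040 × 714.0090 × 0.0001 = 0.385594.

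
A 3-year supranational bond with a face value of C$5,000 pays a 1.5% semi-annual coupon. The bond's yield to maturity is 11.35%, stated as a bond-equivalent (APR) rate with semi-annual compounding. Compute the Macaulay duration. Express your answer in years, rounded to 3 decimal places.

Periodic yield y = 0.05675. Discount each cash flow and weight by its period:
  t   CF        PV=CF/(1+0.05675)^t    t·PV
  1        37.50        35.4862        35.4862
  2        37.50        33.5805        67.1609
  3        37.50        31.7771        95.3314
  4        37.50        30.0706       120.2824
  5        37.50        28.4557       142.2787
  6     5,037.50     3,617.2749    21,703.6497
  Σ                  3,776.6450    22,164.1893
Price P = Σ PV = 3,776.6450.
Macaulay duration = Σ(t·PV) / P = 22,164.1893 / 3,776.6450 = 5.86875 half-year periods.
In years: 5.86875 / 2 = 2.93438 years.

2.934 years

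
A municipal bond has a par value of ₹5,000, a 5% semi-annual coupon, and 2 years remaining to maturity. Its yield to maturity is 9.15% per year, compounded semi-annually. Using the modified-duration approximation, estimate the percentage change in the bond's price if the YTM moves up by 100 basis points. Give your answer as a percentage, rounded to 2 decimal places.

-1.84%

Periodic yield y = 0.04575. Modified duration first:
  t   CF        PV=CF/(1+0.04575)^t    t·PV
  1       125.00       119.5314       119.5314
  2       125.00       114.3021       228.6042
  3       125.00       109.3016       327.9047
  4     5,125.00     4,285.3113    17,141.2452
  Σ                  4,628.4464    17,817.2856
P = 4,628.4464; D_Mac = 3.84952 half-year periods = 1.92476 yrs; D_mod = 1.92476/(1+0.04575) = 1.84055 yrs.
ΔP/P ≈ -D_mod · Δy = -1.84055 × (+0.01) = -0.018406 = -1.8406%.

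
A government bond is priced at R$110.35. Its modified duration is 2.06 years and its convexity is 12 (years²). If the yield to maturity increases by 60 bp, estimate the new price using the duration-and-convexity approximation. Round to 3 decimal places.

Duration effect: -D_mod·Δy = -2.06 × (+0.006) = -0.012360
Convexity effect: ½·C·(Δy)² = 0.5 × 12 × (0.006)² = +0.0002160
ΔP/P ≈ -0.012360 + 0.0002160 = -0.012144
New price ≈ 110.35 × (1 - 0.012144) = 109.0099096.

R$109.010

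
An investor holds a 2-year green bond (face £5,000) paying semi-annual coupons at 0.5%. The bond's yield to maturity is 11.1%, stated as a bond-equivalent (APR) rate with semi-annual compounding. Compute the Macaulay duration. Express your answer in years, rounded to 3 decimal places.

1.992 years

Periodic yield y = 0.0555. Discount each cash flow and weight by its period:
  t   CF        PV=CF/(1+0.0555)^t    t·PV
  1        12.50        11.8427        11.8427
  2        12.50        11.2200        22.4400
  3        12.50        10.6300        31.8901
  4     5,012.50     4,038.5125    16,154.0501
  Σ                  4,072.2053    16,220.2230
Price P = Σ PV = 4,072.2053.
Macaulay duration = Σ(t·PV) / P = 16,220.2230 / 4,072.2053 = 3.98315 half-year periods.
In years: 3.98315 / 2 = 1.99158 years.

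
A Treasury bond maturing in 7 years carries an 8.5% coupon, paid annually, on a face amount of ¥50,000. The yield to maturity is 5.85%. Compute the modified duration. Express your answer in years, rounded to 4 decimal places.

5.3472 years

Periodic yield y = 0.0585. First find Macaulay duration:
  t   CF        PV=CF/(1+0.0585)^t    t·PV
  1     4,250.00     4,015.1157     4,015.1157
  2     4,250.00     3,793.2128     7,586.4256
  3     4,250.00     3,583.5737    10,750.7212
  4     4,250.00     3,385.5208    13,542.0830
  5     4,250.00     3,198.4136    15,992.0678
  6     4,250.00     3,021.6472    18,129.8832
  7    54,250.00    36,438.7698   255,071.3884
  Σ                 57,436.2535   325,087.6848
P = 57,436.2535; Macaulay duration = 325,087.6848 / 57,436.2535 = 5.65997 years.
Modified duration = D_Mac / (1 + y) = 5.65997 / 1.0585 = 5.34716 years.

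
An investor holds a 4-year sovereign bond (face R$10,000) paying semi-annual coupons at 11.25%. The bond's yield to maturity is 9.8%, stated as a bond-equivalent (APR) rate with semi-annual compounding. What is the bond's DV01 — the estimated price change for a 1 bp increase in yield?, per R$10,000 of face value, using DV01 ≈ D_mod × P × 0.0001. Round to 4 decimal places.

Periodic yield y = 0.049.
  t   CF        PV=CF/(1+0.049)^t    t·PV
  1       562.50       536.2250       536.2250
  2       562.50       511.1773     1,022.3546
  3       562.50       487.2996     1,461.8988
  4       562.50       464.5373     1,858.1491
  5       562.50       442.8382     2,214.1910
  6       562.50       422.1527     2,532.9164
  7       562.50       402.4335     2,817.0344
  8    10,562.50     7,203.8194    57,630.5552
  Σ                 10,470.4830    70,073.3245
P = 10,470.4830; D_Mac = 6.69246 half-year periods = 3.34623 yrs; D_mod = 3.18993 yrs.
DV01 ≈ 3.18993 × 10,470.4830 × 0.0001 = 3.340006.

R$3.3400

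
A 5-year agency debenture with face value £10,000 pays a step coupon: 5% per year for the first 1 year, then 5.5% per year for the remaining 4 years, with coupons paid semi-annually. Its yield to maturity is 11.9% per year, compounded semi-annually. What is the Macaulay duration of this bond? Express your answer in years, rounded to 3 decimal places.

Periodic yield y = 0.0595. Discount each cash flow and weight by its period:
  t   CF        PV=CF/(1+0.0595)^t    t·PV
  1       250.00       235.9604       235.9604
  2       250.00       222.7092       445.4183
  3       275.00       231.2223       693.6670
  4       275.00       218.2372       872.9489
  5       275.00       205.9813     1,029.9067
  6       275.00       194.4137     1,166.4824
  7       275.00       183.4957     1,284.4701
  8       275.00       173.1909     1,385.5270
  9       275.00       163.4647     1,471.1825
  10   10,275.00     5,764.6404    57,646.4039
  Σ                  7,593.3159    66,231.9673
Price P = Σ PV = 7,593.3159.
Macaulay duration = Σ(t·PV) / P = 66,231.9673 / 7,593.3159 = 8.72240 half-year periods.
In years: 8.72240 / 2 = 4.36120 years.

4.361 years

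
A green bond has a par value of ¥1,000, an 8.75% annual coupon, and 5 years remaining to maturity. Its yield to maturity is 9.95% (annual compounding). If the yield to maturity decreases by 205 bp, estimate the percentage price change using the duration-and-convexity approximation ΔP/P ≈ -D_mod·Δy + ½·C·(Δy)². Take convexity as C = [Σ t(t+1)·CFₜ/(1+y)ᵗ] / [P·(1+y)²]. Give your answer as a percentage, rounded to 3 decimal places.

With y = 0.0995:
  t   CF        PV=CF/(1+0.0995)^t    t·PV        t(t+1)·PV
  1        87.50        79.5816        79.5816         159.1633
  2        87.50        72.3798       144.7597         434.2790
  3        87.50        65.8298       197.4893         789.9573
  4        87.50        59.8725       239.4898       1,197.4492
  5     1,087.50       676.7887     3,383.9435      20,303.6609
  Σ                    954.4524     4,045.2639      22,884.5097
P = 954.4524; D_Mac = 4.23831 yrs; D_mod = 3.85476 yrs; C = 19.83339.
Duration effect: -3.85476 × (-0.0205) = +0.079023
Convexity effect: 0.5 × 19.83339 × (-0.0205)² = +0.0041675
ΔP/P ≈ +0.079023 + 0.0041675 = +0.083190 = +8.3190%.

+8.319%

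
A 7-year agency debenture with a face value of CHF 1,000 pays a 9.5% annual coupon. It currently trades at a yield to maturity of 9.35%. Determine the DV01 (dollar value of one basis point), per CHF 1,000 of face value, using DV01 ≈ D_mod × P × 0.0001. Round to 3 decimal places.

CHF 0.500

Periodic yield y = 0.0935.
  t   CF        PV=CF/(1+0.0935)^t    t·PV
  1        95.00        86.8770        86.8770
  2        95.00        79.4486       158.8971
  3        95.00        72.6553       217.9659
  4        95.00        66.4429       265.7715
  5        95.00        60.7617       303.8083
  6        95.00        55.5662       333.3973
  7     1,095.00       585.7100     4,099.9697
  Σ                  1,007.4616     5,466.6869
P = 1,007.4616; D_Mac = 5.42620 yrs; D_mod = 4.96223 yrs.
DV01 ≈ 4.96223 × 1,007.4616 × 0.0001 = 0.499926.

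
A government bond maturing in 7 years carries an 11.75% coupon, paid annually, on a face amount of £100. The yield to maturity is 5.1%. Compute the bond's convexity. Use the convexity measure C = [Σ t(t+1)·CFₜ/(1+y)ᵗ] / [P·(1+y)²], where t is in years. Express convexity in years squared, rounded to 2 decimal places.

With y = 0.051:
  t   CF        PV=CF/(1+0.051)^t    t·PV        t(t+1)·PV
  1        11.75        11.1798        11.1798          22.3597
  2        11.75        10.6373        21.2747          63.8240
  3        11.75        10.1211        30.3634         121.4538
  4        11.75         9.6300        38.5201         192.6003
  5        11.75         9.1627        45.8136         274.8815
  6        11.75         8.7181        52.3086         366.1600
  7       111.75        78.8912       552.2383       4,417.9068
  Σ                    138.3403       751.6985       5,459.1859
P = 138.3403.
Convexity = Σ t(t+1)·PV / [P·(1+y)²] = 5,459.1859 / (138.3403 × 1.104601) = 35.72512.

35.73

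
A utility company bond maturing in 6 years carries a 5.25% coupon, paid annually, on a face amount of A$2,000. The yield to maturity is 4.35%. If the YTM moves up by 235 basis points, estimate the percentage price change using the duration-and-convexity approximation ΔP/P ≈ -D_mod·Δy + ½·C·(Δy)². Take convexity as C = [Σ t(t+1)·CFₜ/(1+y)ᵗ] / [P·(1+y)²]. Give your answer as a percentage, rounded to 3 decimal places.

With y = 0.0435:
  t   CF        PV=CF/(1+0.0435)^t    t·PV        t(t+1)·PV
  1       105.00       100.6229       100.6229         201.2458
  2       105.00        96.4283       192.8565         578.5696
  3       105.00        92.4085       277.2255       1,108.9020
  4       105.00        88.5563       354.2252       1,771.1261
  5       105.00        84.8647       424.3235       2,545.9407
  6     2,105.00     1,630.4121     9,782.4724      68,477.3066
  Σ                  2,093.2927    11,131.7260      74,683.0909
P = 2,093.2927; D_Mac = 5.31781 yrs; D_mod = 5.09613 yrs; C = 32.76479.
Duration effect: -5.09613 × (+0.0235) = -0.119759
Convexity effect: 0.5 × 32.76479 × (0.0235)² = +0.0090472
ΔP/P ≈ -0.119759 + 0.0090472 = -0.110712 = -11.0712%.

-11.071%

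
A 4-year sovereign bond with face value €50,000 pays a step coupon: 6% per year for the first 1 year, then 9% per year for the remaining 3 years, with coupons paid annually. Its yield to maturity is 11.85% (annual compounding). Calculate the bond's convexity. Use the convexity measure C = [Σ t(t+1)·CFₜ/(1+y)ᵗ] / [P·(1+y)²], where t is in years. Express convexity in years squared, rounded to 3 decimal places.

With y = 0.1185:
  t   CF        PV=CF/(1+0.1185)^t    t·PV        t(t+1)·PV
  1     3,000.00     2,682.1636     2,682.1636       5,364.3272
  2     4,500.00     3,597.0008     7,194.0016      21,582.0049
  3     4,500.00     3,215.9149     9,647.7447      38,590.9789
  4    54,500.00    34,821.9068   139,287.6271     696,438.1356
  Σ                 44,316.9861   158,811.5371     761,975.4466
P = 44,316.9861.
Convexity = Σ t(t+1)·PV / [P·(1+y)²] = 761,975.4466 / (44,316.9861 × 1.251042) = 13.74355.

13.744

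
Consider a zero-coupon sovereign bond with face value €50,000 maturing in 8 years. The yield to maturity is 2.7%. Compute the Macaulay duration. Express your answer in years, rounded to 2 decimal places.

A zero-coupon bond has a single cash flow at maturity, so its Macaulay duration equals its maturity: 8 years.

8.00 years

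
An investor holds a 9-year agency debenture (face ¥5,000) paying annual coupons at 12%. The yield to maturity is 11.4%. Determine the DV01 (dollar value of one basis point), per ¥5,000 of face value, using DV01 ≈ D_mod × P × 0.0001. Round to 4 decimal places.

¥2.7890

Periodic yield y = 0.114.
  t   CF        PV=CF/(1+0.114)^t    t·PV
  1       600.00       538.5996       538.5996
  2       600.00       483.4826       966.9652
  3       600.00       434.0059     1,302.0178
  4       600.00       389.5924     1,558.3696
  5       600.00       349.7239     1,748.6194
  6       600.00       313.9353     1,883.6116
  7       600.00       281.8090     1,972.6633
  8       600.00       252.9704     2,023.7633
  9     5,600.00     2,119.4409    19,074.9680
  Σ                  5,163.5601    31,069.5780
P = 5,163.5601; D_Mac = 6.01708 yrs; D_mod = 5.40133 yrs.
DV01 ≈ 5.40133 × 5,163.5601 × 0.0001 = 2.789011.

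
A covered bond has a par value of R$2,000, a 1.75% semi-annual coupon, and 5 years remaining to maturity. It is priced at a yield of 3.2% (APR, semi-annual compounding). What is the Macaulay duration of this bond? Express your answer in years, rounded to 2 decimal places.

4.80 years

Periodic yield y = 0.016. Discount each cash flow and weight by its period:
  t   CF        PV=CF/(1+0.016)^t    t·PV
  1        17.50        17.2244        17.2244
  2        17.50        16.9532        33.9063
  3        17.50        16.6862        50.0585
  4        17.50        16.4234        65.6936
  5        17.50        16.1648        80.8238
  6        17.50        15.9102        95.4612
  7        17.50        15.6597       109.6176
  8        17.50        15.4130       123.3043
  9        17.50        15.1703       136.5329
  10    2,017.50     1,721.3789    17,213.7886
  Σ                  1,866.9840    17,926.4113
Price P = Σ PV = 1,866.9840.
Macaulay duration = Σ(t·PV) / P = 17,926.4113 / 1,866.9840 = 9.60180 half-year periods.
In years: 9.60180 / 2 = 4.80090 years.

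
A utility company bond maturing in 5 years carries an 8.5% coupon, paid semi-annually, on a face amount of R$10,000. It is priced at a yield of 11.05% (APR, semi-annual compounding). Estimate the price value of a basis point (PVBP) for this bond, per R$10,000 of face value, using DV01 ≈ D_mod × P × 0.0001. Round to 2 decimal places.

R$3.53

Periodic yield y = 0.05525.
  t   CF        PV=CF/(1+0.05525)^t    t·PV
  1       425.00       402.7482       402.7482
  2       425.00       381.6614       763.3227
  3       425.00       361.6786     1,085.0359
  4       425.00       342.7421     1,370.9685
  5       425.00       324.7971     1,623.9854
  6       425.00       307.7916     1,846.7496
  7       425.00       291.6765     2,041.7353
  8       425.00       276.4051     2,211.2408
  9       425.00       261.9333     2,357.3995
  10   10,425.00     6,088.6703    60,886.7027
  Σ                  9,040.1041    74,589.8886
P = 9,040.1041; D_Mac = 8.25100 half-year periods = 4.12550 yrs; D_mod = 3.90950 yrs.
DV01 ≈ 3.90950 × 9,040.1041 × 0.0001 = 3.534228.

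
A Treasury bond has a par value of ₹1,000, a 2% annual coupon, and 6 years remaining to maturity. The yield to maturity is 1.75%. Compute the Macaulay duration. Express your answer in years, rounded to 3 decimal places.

Periodic yield y = 0.0175. Discount each cash flow and weight by its year:
  t   CF        PV=CF/(1+0.0175)^t    t·PV
  1        20.00        19.6560        19.6560
  2        20.00        19.3180        38.6359
  3        20.00        18.9857        56.9571
  4        20.00        18.6592        74.6367
  5        20.00        18.3383        91.6913
  6     1,020.00       919.1654     5,514.9924
  Σ                  1,014.1225     5,796.5693
Price P = Σ PV = 1,014.1225.
Macaulay duration = Σ(t·PV) / P = 5,796.5693 / 1,014.1225 = 5.71585 years.

5.716 years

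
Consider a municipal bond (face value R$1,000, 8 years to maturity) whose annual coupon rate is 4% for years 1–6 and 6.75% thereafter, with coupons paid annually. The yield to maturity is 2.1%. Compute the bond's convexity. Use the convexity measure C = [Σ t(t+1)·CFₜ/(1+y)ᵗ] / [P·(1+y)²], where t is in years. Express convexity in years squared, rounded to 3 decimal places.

With y = 0.021:
  t   CF        PV=CF/(1+0.021)^t    t·PV        t(t+1)·PV
  1        40.00        39.1773        39.1773          78.3546
  2        40.00        38.3715        76.7430         230.2289
  3        40.00        37.5822       112.7467         450.9870
  4        40.00        36.8093       147.2370         736.1851
  5        40.00        36.0522       180.2608       1,081.5648
  6        40.00        35.3106       211.8638       1,483.0467
  7        67.50        58.3611       408.5278       3,268.2224
  8     1,067.50       903.9865     7,231.8920      65,087.0283
  Σ                  1,185.6507     8,408.4484      72,415.6177
P = 1,185.6507.
Convexity = Σ t(t+1)·PV / [P·(1+y)²] = 72,415.6177 / (1,185.6507 × 1.042441) = 58.59007.

58.590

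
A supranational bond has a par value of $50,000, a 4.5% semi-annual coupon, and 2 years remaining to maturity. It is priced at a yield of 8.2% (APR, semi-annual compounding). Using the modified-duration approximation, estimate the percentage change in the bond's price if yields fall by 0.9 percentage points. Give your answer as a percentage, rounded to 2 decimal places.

+1.67%

Periodic yield y = 0.041. Modified duration first:
  t   CF        PV=CF/(1+0.041)^t    t·PV
  1     1,125.00     1,080.6916     1,080.6916
  2     1,125.00     1,038.1284     2,076.2568
  3     1,125.00       997.2415     2,991.7244
  4    51,125.00    43,534.1834   174,136.7338
  Σ                 46,650.2449   180,285.4066
P = 46,650.2449; D_Mac = 3.86462 half-year periods = 1.93231 yrs; D_mod = 1.93231/(1+0.041) = 1.85620 yrs.
ΔP/P ≈ -D_mod · Δy = -1.85620 × (-0.009) = +0.016706 = +1.6706%.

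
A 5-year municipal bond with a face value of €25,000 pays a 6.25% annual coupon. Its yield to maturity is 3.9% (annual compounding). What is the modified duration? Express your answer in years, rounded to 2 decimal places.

Periodic yield y = 0.039. First find Macaulay duration:
  t   CF        PV=CF/(1+0.039)^t    t·PV
  1     1,562.50     1,503.8499     1,503.8499
  2     1,562.50     1,447.4012     2,894.8024
  3     1,562.50     1,393.0714     4,179.2143
  4     1,562.50     1,340.7810     5,363.1239
  5    26,562.50    21,937.7059   109,688.5294
  Σ                 27,622.8093   123,629.5198
P = 27,622.8093; Macaulay duration = 123,629.5198 / 27,622.8093 = 4.47563 years.
Modified duration = D_Mac / (1 + y) = 4.47563 / 1.039 = 4.30763 years.

4.31 years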